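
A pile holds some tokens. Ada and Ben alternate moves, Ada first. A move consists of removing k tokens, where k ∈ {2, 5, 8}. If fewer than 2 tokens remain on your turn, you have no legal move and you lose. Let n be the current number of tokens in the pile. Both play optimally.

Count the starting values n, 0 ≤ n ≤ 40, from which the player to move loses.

17

Work bottom-up. With no move the player to move loses. Otherwise the position is W if at least one move leads to an L position for the opponent, and L if every move leads to a W.
n=0: no move → L
n=1: no move → L
n=2: W (go to 0, an L position)
n=3: W (go to 1, an L position)
n=4: L (sole option 2(W) is W)
n=5: W (go to 0, an L position)
n=6: W (go to 4, an L position)
n=7: L (options 5(W), 2(W) are all W)
n=8: W (go to 0, an L position)
n=9: W (go to 7, an L position)
n=10: L (options 8(W), 5(W), 2(W) are all W)
n=11: L (options 9(W), 6(W), 3(W) are all W)
n=12: W (go to 10, an L position)
n=13: W (go to 11, an L position)
n=14: L (options 12(W), 9(W), 6(W) are all W)
n=15: W (go to 10, an L position)
n=16: W (go to 14, an L position)
n=17: L (options 15(W), 12(W), 9(W) are all W)
n=18: W (go to 10, an L position)
n=19: W (go to 17, an L position)
n=20: L (options 18(W), 15(W), 12(W) are all W)
n=21: L (options 19(W), 16(W), 13(W) are all W)
n=22: W (go to 20, an L position)
n=23: W (go to 21, an L position)
n=24: L (options 22(W), 19(W), 16(W) are all W)
n=25: W (go to 20, an L position)
n=26: W (go to 24, an L position)
n=27: L (options 25(W), 22(W), 19(W) are all W)
n=28: W (go to 20, an L position)
n=29: W (go to 27, an L position)
n=30: L (options 28(W), 25(W), 22(W) are all W)
n=31: L (options 29(W), 26(W), 23(W) are all W)
n=32: W (go to 30, an L position)
n=33: W (go to 31, an L position)
n=34: L (options 32(W), 29(W), 26(W) are all W)
n=35: W (go to 30, an L position)
n=36: W (go to 34, an L position)
n=37: L (options 35(W), 32(W), 29(W) are all W)
n=38: W (go to 30, an L position)
n=39: W (go to 37, an L position)
n=40: L (options 38(W), 35(W), 32(W) are all W)
L entries with 0 ≤ n ≤ 40: n = 0, 1, 4, 7, 10, 11, 14, 17, 20, 21, 24, 27, 30, 31, 34, 37, 40; that makes 17.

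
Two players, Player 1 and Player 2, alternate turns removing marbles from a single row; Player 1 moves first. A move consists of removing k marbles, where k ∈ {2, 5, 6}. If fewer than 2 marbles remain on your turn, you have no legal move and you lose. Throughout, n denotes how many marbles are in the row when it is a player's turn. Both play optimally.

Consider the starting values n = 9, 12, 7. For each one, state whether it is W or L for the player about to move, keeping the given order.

9: W, 12: L, 7: W

Work bottom-up. With no move the player to move loses. Otherwise the position is W if at least one move leads to an L position for the opponent, and L if every move leads to a W.
n=0: no move → L
n=1: no move → L
n=2: W (go to 0, an L position)
n=3: W (go to 1, an L position)
n=4: L (sole option 2(W) is W)
n=5: W (go to 0, an L position)
n=6: W (go to 4, an L position)
n=7: W (go to 1, an L position)
n=8: L (options 6(W), 3(W), 2(W) are all W)
n=9: W (go to 4, an L position)
n=10: W (go to 8, an L position)
n=11: L (options 9(W), 6(W), 5(W) are all W)
n=12: L (options 10(W), 7(W), 6(W) are all W)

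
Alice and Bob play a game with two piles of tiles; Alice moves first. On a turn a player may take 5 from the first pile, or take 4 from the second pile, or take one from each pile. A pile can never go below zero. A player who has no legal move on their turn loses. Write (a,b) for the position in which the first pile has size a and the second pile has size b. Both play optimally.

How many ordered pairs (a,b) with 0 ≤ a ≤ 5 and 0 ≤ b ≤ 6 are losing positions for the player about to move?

19

Work bottom-up. With no move the player to move loses. Otherwise the position is W if at least one move leads to an L position for the opponent, and L if every move leads to a W.
Every move lowers a or b (never raises either), so fill the grid row by row in increasing a, and left to right within a row: each cell's successors are then already labelled.
      b=0  b=1  b=2  b=3  b=4  b=5  b=6
a=0:    L    L    L    L    W    W    W
a=1:    L    W    W    W    W    L    L
a=2:    L    W    L    L    W    L    W
a=3:    L    W    L    W    W    L    W
a=4:    L    W    L    W    W    L    W
a=5:    W    W    W    W    L    L    W
Cells with no legal move (terminal, hence L): (0,0), (0,1), (0,2), (0,3), (1,0), (2,0), (3,0), (4,0).
The remaining L cells, each justified by listing all of its moves:
(1,5): only reaches (1,1)(W), (0,4)(W), all W → L
(1,6): only reaches (1,2)(W), (0,5)(W), all W → L
(2,2): only reaches (1,1)(W), which is W → L
(2,3): only reaches (1,2)(W), which is W → L
(2,5): only reaches (2,1)(W), (1,4)(W), all W → L
(3,2): only reaches (2,1)(W), which is W → L
(3,5): only reaches (3,1)(W), (2,4)(W), all W → L
(4,2): only reaches (3,1)(W), which is W → L
(4,5): only reaches (4,1)(W), (3,4)(W), all W → L
(5,4): only reaches (0,4)(W), (5,0)(W), (4,3)(W), all W → L
(5,5): only reaches (0,5)(W), (5,1)(W), (4,4)(W), all W → L
Every other cell has at least one move into one of the L cells above, so it is W.
L cells per row: a=0: 4, a=1: 3, a=2: 4, a=3: 3, a=4: 3, a=5: 2; total 19.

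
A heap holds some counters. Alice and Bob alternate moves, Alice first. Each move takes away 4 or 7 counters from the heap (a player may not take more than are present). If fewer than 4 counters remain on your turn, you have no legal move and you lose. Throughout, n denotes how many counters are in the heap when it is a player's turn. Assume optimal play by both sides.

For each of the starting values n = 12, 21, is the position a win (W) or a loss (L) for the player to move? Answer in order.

12: L, 21: W

Work bottom-up. With no move the player to move loses. Otherwise the position is W if at least one move leads to an L position for the opponent, and L if every move leads to a W.
n=0: no move → L
n=1: no move → L
n=2: no move → L
n=3: no move → L
n=4: →0(L), so W
n=5: →1(L), so W
n=6: →2(L), so W
n=7: →3(L), so W
n=8: →1(L), so W
n=9: →2(L), so W
n=10: →3(L), so W
n=11: →7(W), 4(W) — all W, so L
n=12: →8(W), 5(W) — all W, so L
n=13: →9(W), 6(W) — all W, so L
n=14: →10(W), 7(W) — all W, so L
n=15: →11(L), so W
n=16: →12(L), so W
n=17: →13(L), so W
n=18: →14(L), so W
n=19: →12(L), so W
n=20: →13(L), so W
n=21: →14(L), so W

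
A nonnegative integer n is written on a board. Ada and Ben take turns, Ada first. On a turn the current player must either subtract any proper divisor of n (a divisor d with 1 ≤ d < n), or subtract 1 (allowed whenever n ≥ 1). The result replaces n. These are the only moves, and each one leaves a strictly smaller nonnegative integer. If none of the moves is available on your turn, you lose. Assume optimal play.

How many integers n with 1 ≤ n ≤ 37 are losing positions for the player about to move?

Use the standard recursion: the mover loses at a terminal position; elsewhere, the mover wins exactly when some move hands the opponent an L position.
n=0: no move → L
n=1: W (go to 0, an L position)
n=2: L (sole option 1(W) is W)
n=3: W (go to 2, an L position)
n=4: W (go to 2, an L position)
n=5: L (sole option 4(W) is W)
n=6: W (go to 5, an L position)
n=7: L (sole option 6(W) is W)
n=8: W (go to 7, an L position)
n=9: L (options 6(W), 8(W) are all W)
n=10: W (go to 5, an L position)
n=11: L (sole option 10(W) is W)
n=12: W (go to 9, an L position)
n=13: L (sole option 12(W) is W)
n=14: W (go to 7, an L position)
n=15: L (options 10(W), 12(W), 14(W) are all W)
n=16: W (go to 15, an L position)
n=17: L (sole option 16(W) is W)
n=18: W (go to 9, an L position)
n=19: L (sole option 18(W) is W)
n=20: W (go to 15, an L position)
n=21: L (options 14(W), 18(W), 20(W) are all W)
n=22: W (go to 11, an L position)
n=23: L (sole option 22(W) is W)
n=24: W (go to 21, an L position)
n=25: L (options 20(W), 24(W) are all W)
n=26: W (go to 13, an L position)
n=27: L (options 18(W), 24(W), 26(W) are all W)
n=28: W (go to 21, an L position)
n=29: L (sole option 28(W) is W)
n=30: W (go to 15, an L position)
n=31: L (sole option 30(W) is W)
n=32: W (go to 31, an L position)
n=33: L (options 22(W), 30(W), 32(W) are all W)
n=34: W (go to 17, an L position)
n=35: L (options 28(W), 30(W), 34(W) are all W)
n=36: W (go to 27, an L position)
n=37: L (sole option 36(W) is W)
L entries with 1 ≤ n ≤ 37 (n=0 is outside the asked range and is not counted): n = 2, 5, 7, 9, 11, 13, 15, 17, 19, 21, 23, 25, 27, 29, 31, 33, 35, 37; that makes 18.

18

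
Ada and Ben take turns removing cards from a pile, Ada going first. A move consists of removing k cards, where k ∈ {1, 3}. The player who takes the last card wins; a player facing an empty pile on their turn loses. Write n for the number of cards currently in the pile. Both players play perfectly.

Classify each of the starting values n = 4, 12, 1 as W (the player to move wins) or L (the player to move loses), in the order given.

4: L, 12: L, 1: W

Classify positions by backward induction: terminal positions (no move available) are L. From any other position, the mover wins iff some move reaches an L.
n=0: no move → L
n=1: can move to 0, which is L ⇒ W
n=2: the only move is to 1(W), a W ⇒ L
n=3: can move to 2, which is L ⇒ W
n=4: moves to 3(W), 1(W); every one is W ⇒ L
n=5: can move to 4, which is L ⇒ W
n=6: moves to 5(W), 3(W); every one is W ⇒ L
n=7: can move to 6, which is L ⇒ W
n=8: moves to 7(W), 5(W); every one is W ⇒ L
n=9: can move to 8, which is L ⇒ W
n=10: moves to 9(W), 7(W); every one is W ⇒ L
n=11: can move to 10, which is L ⇒ W
n=12: moves to 11(W), 9(W); every one is W ⇒ L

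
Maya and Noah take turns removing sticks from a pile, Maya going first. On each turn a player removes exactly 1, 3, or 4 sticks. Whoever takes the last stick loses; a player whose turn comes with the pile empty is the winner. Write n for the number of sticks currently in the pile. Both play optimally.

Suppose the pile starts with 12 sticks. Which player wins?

Positions with no move are W. A position that does have a move is losing for the player to move precisely when every available move leads to a winning position for the opponent. Fill in the labels:
n=0: no move; the opponent has just taken the last stick and therefore loses → W
n=1: the only move is to 0(W), a W ⇒ L
n=2: can move to 1, which is L ⇒ W
n=3: moves to 2(W), 0(W); every one is W ⇒ L
n=4: can move to 3, which is L ⇒ W
n=5: can move to 1, which is L ⇒ W
n=6: can move to 3, which is L ⇒ W
n=7: can move to 3, which is L ⇒ W
n=8: moves to 7(W), 5(W), 4(W); every one is W ⇒ L
n=9: can move to 8, which is L ⇒ W
n=10: moves to 9(W), 7(W), 6(W); every one is W ⇒ L
n=11: can move to 10, which is L ⇒ W
n=12: can move to 8, which is L ⇒ W
From 12 Maya can remove 4, leaving 8, reaching an L position.

Maya wins.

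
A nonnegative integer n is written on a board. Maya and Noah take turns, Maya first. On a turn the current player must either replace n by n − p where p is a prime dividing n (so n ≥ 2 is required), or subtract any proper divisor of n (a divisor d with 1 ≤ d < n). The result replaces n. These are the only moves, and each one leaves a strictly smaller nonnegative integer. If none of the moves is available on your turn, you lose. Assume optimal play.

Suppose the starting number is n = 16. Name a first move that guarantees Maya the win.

Move to 14.

Classify positions by backward induction: terminal positions (no move available) are L. From any other position, the mover wins iff some move reaches an L.
n=0: no move → L
n=1: no move → L
n=2: W (go to 0, an L position)
n=3: W (go to 0, an L position)
n=4: L (options 2(W), 3(W) are all W)
n=5: W (go to 0, an L position)
n=6: W (go to 4, an L position)
n=7: W (go to 0, an L position)
n=8: W (go to 4, an L position)
n=9: L (options 6(W), 8(W) are all W)
n=10: W (go to 9, an L position)
n=11: W (go to 0, an L position)
n=12: W (go to 9, an L position)
n=13: W (go to 0, an L position)
n=14: L (options 7(W), 12(W), 13(W) are all W)
n=15: W (go to 14, an L position)
n=16: W (go to 14, an L position)
From 16, the L positions reachable in one move are: 14.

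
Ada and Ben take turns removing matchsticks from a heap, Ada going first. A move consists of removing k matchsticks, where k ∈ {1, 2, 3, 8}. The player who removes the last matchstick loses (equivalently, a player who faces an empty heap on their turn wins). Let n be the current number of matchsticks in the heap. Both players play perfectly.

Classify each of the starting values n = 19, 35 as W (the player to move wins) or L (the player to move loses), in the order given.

Classify positions by backward induction: terminal positions (no move available) are W. From any other position, the mover wins iff some move reaches an L.
n=0: no move; the opponent has just taken the last matchstick and therefore loses → W
n=1: L (sole option 0(W) is W)
n=2: W (go to 1, an L position)
n=3: W (go to 1, an L position)
n=4: W (go to 1, an L position)
n=5: L (options 4(W), 3(W), 2(W) are all W)
n=6: W (go to 5, an L position)
n=7: W (go to 5, an L position)
n=8: W (go to 5, an L position)
n=9: W (go to 1, an L position)
n=10: L (options 9(W), 8(W), 7(W), 2(W) are all W)
n=11: W (go to 10, an L position)
n=12: W (go to 10, an L position)
n=13: W (go to 10, an L position)
n=14: L (options 13(W), 12(W), 11(W), 6(W) are all W)
n=15: W (go to 14, an L position)
n=16: W (go to 14, an L position)
n=17: W (go to 14, an L position)
n=18: W (go to 10, an L position)
n=19: L (options 18(W), 17(W), 16(W), 11(W) are all W)
n=20: W (go to 19, an L position)
n=21: W (go to 19, an L position)
n=22: W (go to 19, an L position)
n=23: L (options 22(W), 21(W), 20(W), 15(W) are all W)
n=24: W (go to 23, an L position)
n=25: W (go to 23, an L position)
n=26: W (go to 23, an L position)
n=27: W (go to 19, an L position)
n=28: L (options 27(W), 26(W), 25(W), 20(W) are all W)
n=29: W (go to 28, an L position)
n=30: W (go to 28, an L position)
n=31: W (go to 28, an L position)
n=32: L (options 31(W), 30(W), 29(W), 24(W) are all W)
n=33: W (go to 32, an L position)
n=34: W (go to 32, an L position)
n=35: W (go to 32, an L position)

19: L, 35: W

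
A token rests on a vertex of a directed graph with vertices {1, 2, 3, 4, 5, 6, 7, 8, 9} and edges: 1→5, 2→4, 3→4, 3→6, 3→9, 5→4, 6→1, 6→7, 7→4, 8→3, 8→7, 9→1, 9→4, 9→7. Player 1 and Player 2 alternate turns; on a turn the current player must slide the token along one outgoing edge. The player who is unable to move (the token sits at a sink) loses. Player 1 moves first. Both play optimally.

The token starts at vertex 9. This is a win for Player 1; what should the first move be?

Move to 1.

Build the W/L table. Terminal = L. A non-terminal position is W if it has a move to some L; otherwise it is L.
Every edge goes from a vertex to one that appears earlier in the order 4, 5, 1, 7, 6, 9, 3, 2, 8, so processing vertices in that order labels each vertex after all of its successors.
4: no outgoing edge → L
5: W (go to 4, an L position)
1: L (sole option 5(W) is W)
7: W (go to 4, an L position)
6: W (go to 1, an L position)
9: W (go to 1, an L position)
3: W (go to 4, an L position)
2: W (go to 4, an L position)
8: L (options 3(W), 7(W) are all W)
From 9, the L positions reachable in one move are: 1, 4. Any move reaching one of these is winning.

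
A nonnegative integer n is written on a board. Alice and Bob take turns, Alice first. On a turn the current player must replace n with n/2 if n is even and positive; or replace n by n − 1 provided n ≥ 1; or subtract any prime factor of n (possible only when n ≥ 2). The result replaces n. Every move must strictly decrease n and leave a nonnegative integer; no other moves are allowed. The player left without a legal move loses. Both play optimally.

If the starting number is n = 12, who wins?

Classify positions by backward induction: terminal positions (no move available) are L. From any other position, the mover wins iff some move reaches an L.
n=0: no move → L
n=1: can move to 0, which is L ⇒ W
n=2: can move to 0, which is L ⇒ W
n=3: can move to 0, which is L ⇒ W
n=4: moves to 2(W), 3(W); every one is W ⇒ L
n=5: can move to 0, which is L ⇒ W
n=6: can move to 4, which is L ⇒ W
n=7: can move to 0, which is L ⇒ W
n=8: can move to 4, which is L ⇒ W
n=9: moves to 6(W), 8(W); every one is W ⇒ L
n=10: can move to 9, which is L ⇒ W
n=11: can move to 0, which is L ⇒ W
n=12: can move to 9, which is L ⇒ W
The starting position 12 is W: Alice should move to 9, handing over an L position.

Alice wins.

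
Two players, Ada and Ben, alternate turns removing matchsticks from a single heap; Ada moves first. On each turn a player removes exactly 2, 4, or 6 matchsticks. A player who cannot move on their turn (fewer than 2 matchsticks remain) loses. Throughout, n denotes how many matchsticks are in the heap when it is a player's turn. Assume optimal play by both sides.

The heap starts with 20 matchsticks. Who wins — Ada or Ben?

Ada wins.

Work bottom-up. With no move the player to move loses. Otherwise the position is W if at least one move leads to an L position for the opponent, and L if every move leads to a W.
n=0: no move → L
n=1: no move → L
n=2: can move to 0, which is L ⇒ W
n=3: can move to 1, which is L ⇒ W
n=4: can move to 0, which is L ⇒ W
n=5: can move to 1, which is L ⇒ W
n=6: can move to 0, which is L ⇒ W
n=7: can move to 1, which is L ⇒ W
n=8: moves to 6(W), 4(W), 2(W); every one is W ⇒ L
n=9: moves to 7(W), 5(W), 3(W); every one is W ⇒ L
n=10: can move to 8, which is L ⇒ W
n=11: can move to 9, which is L ⇒ W
n=12: can move to 8, which is L ⇒ W
n=13: can move to 9, which is L ⇒ W
n=14: can move to 8, which is L ⇒ W
n=15: can move to 9, which is L ⇒ W
n=16: moves to 14(W), 12(W), 10(W); every one is W ⇒ L
n=17: moves to 15(W), 13(W), 11(W); every one is W ⇒ L
n=18: can move to 16, which is L ⇒ W
n=19: can move to 17, which is L ⇒ W
n=20: can move to 16, which is L ⇒ W
From 20 Ada can remove 4, leaving 16, reaching an L position.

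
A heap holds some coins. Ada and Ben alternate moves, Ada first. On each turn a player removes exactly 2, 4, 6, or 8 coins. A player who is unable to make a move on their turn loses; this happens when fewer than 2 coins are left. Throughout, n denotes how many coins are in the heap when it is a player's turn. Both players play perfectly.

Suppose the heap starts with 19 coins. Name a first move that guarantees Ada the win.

Remove 8, leaving 11.

Build the W/L table. Terminal = L. A non-terminal position is W if it has a move to some L; otherwise it is L.
n=0: no move → L
n=1: no move → L
n=2: W (go to 0, an L position)
n=3: W (go to 1, an L position)
n=4: W (go to 0, an L position)
n=5: W (go to 1, an L position)
n=6: W (go to 0, an L position)
n=7: W (go to 1, an L position)
n=8: W (go to 0, an L position)
n=9: W (go to 1, an L position)
n=10: L (options 8(W), 6(W), 4(W), 2(W) are all W)
n=11: L (options 9(W), 7(W), 5(W), 3(W) are all W)
n=12: W (go to 10, an L position)
n=13: W (go to 11, an L position)
n=14: W (go to 10, an L position)
n=15: W (go to 11, an L position)
n=16: W (go to 10, an L position)
n=17: W (go to 11, an L position)
n=18: W (go to 10, an L position)
n=19: W (go to 11, an L position)
From 19, the L positions reachable in one move are: 11.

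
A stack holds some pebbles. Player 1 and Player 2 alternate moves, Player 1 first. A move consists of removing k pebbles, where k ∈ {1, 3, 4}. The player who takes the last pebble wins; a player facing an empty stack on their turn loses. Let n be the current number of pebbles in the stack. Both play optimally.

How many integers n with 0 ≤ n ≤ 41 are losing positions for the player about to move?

Positions with no move are L. A position that does have a move is losing for the player to move precisely when every available move leads to a winning position for the opponent. Fill in the labels:
n=0: no move → L
n=1: →0(L), so W
n=2: →1(W) only, which is W, so L
n=3: →2(L), so W
n=4: →0(L), so W
n=5: →2(L), so W
n=6: →2(L), so W
n=7: →6(W), 4(W), 3(W) — all W, so L
n=8: →7(L), so W
n=9: →8(W), 6(W), 5(W) — all W, so L
n=10: →9(L), so W
n=11: →7(L), so W
n=12: →9(L), so W
n=13: →9(L), so W
n=14: →13(W), 11(W), 10(W) — all W, so L
n=15: →14(L), so W
n=16: →15(W), 13(W), 12(W) — all W, so L
n=17: →16(L), so W
n=18: →14(L), so W
n=19: →16(L), so W
n=20: →16(L), so W
n=21: →20(W), 18(W), 17(W) — all W, so L
n=22: →21(L), so W
n=23: →22(W), 20(W), 19(W) — all W, so L
n=24: →23(L), so W
n=25: →21(L), so W
n=26: →23(L), so W
n=27: →23(L), so W
n=28: →27(W), 25(W), 24(W) — all W, so L
n=29: →28(L), so W
n=30: →29(W), 27(W), 26(W) — all W, so L
n=31: →30(L), so W
n=32: →28(L), so W
n=33: →30(L), so W
n=34: →30(L), so W
n=35: →34(W), 32(W), 31(W) — all W, so L
n=36: →35(L), so W
n=37: →36(W), 34(W), 33(W) — all W, so L
n=38: →37(L), so W
n=39: →35(L), so W
n=40: →37(L), so W
n=41: →37(L), so W
L entries with 0 ≤ n ≤ 41: n = 0, 2, 7, 9, 14, 16, 21, 23, 28, 30, 35, 37; that makes 12.

12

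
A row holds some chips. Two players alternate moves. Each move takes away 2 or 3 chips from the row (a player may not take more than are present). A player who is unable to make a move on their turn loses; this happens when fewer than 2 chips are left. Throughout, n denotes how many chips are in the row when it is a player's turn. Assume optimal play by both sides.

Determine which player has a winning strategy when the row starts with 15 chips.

The second player wins.

Build the W/L table. Terminal = L. A non-terminal position is W if it has a move to some L; otherwise it is L.
n=0: no move → L
n=1: no move → L
n=2: →0(L), so W
n=3: →1(L), so W
n=4: →1(L), so W
n=5: →3(W), 2(W) — all W, so L
n=6: →4(W), 3(W) — all W, so L
n=7: →5(L), so W
n=8: →6(L), so W
n=9: →6(L), so W
n=10: →8(W), 7(W) — all W, so L
n=11: →9(W), 8(W) — all W, so L
n=12: →10(L), so W
n=13: →11(L), so W
n=14: →11(L), so W
n=15: →13(W), 12(W) — all W, so L
The starting position 15 is L: whatever the player to move does, the opponent receives a W position.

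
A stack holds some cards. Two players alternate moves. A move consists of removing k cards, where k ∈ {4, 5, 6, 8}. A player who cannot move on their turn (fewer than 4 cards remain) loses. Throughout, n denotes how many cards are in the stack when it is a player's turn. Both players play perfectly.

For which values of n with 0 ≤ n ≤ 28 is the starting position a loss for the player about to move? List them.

Label each position W (a win for the player to move) or L (a loss). A position with no legal move is L; any other position is W exactly when some move reaches an L, and L when every move reaches a W.
n=0: no move → L
n=1: no move → L
n=2: no move → L
n=3: no move → L
n=4: →0(L), so W
n=5: →1(L), so W
n=6: →2(L), so W
n=7: →3(L), so W
n=8: →3(L), so W
n=9: →3(L), so W
n=10: →2(L), so W
n=11: →3(L), so W
n=12: →8(W), 7(W), 6(W), 4(W) — all W, so L
n=13: →9(W), 8(W), 7(W), 5(W) — all W, so L
n=14: →10(W), 9(W), 8(W), 6(W) — all W, so L
n=15: →11(W), 10(W), 9(W), 7(W) — all W, so L
n=16: →12(L), so W
n=17: →13(L), so W
n=18: →14(L), so W
n=19: →15(L), so W
n=20: →15(L), so W
n=21: →15(L), so W
n=22: →14(L), so W
n=23: →15(L), so W
n=24: →20(W), 19(W), 18(W), 16(W) — all W, so L
n=25: →21(W), 20(W), 19(W), 17(W) — all W, so L
n=26: →22(W), 21(W), 20(W), 18(W) — all W, so L
n=27: →23(W), 22(W), 21(W), 19(W) — all W, so L
n=28: →24(L), so W
Reading off the rows marked L gives the requested list; there are 12 such values of n.

0, 1, 2, 3, 12, 13, 14, 15, 24, 25, 26, 27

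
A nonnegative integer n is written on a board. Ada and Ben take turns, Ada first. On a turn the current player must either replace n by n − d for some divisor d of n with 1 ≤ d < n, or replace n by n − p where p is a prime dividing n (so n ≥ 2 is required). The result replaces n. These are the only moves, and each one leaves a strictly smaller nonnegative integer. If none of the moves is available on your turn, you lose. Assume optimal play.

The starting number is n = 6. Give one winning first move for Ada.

Move to 4.

Classify positions by backward induction: terminal positions (no move available) are L. From any other position, the mover wins iff some move reaches an L.
n=0: no move → L
n=1: no move → L
n=2: reaches L-position 0 → W
n=3: reaches L-position 0 → W
n=4: only reaches 2(W), 3(W), all W → L
n=5: reaches L-position 0 → W
n=6: reaches L-position 4 → W
From 6, the L positions reachable in one move are: 4.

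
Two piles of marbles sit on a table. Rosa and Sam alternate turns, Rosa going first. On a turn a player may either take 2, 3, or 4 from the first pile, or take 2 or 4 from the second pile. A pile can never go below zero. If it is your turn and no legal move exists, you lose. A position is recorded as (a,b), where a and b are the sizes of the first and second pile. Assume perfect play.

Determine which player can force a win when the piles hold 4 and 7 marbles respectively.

Use the standard recursion: the mover loses at a terminal position; elsewhere, the mover wins exactly when some move hands the opponent an L position.
No move ever increases a pile, so every position that can arise here has a ≤ 4 and b ≤ 7; it is enough to label the cells with 0 ≤ a ≤ 4 and 0 ≤ b ≤ 7.
Every move lowers a or b (never raises either), so fill the grid row by row in increasing a, and left to right within a row: each cell's successors are then already labelled.
      b=0  b=1  b=2  b=3  b=4  b=5  b=6  b=7
a=0:    L    L    W    W    W    W    L    L
a=1:    L    L    W    W    W    W    L    L
a=2:    W    W    L    L    W    W    W    W
a=3:    W    W    L    L    W    W    W    W
a=4:    W    W    W    W    L    L    W    W
Cells with no legal move (terminal, hence L): (0,0), (0,1), (1,0), (1,1).
The remaining L cells, each justified by listing all of its moves:
(0,6): →(0,4)(W), (0,2)(W) — all W, so L
(0,7): →(0,5)(W), (0,3)(W) — all W, so L
(1,6): →(1,4)(W), (1,2)(W) — all W, so L
(1,7): →(1,5)(W), (1,3)(W) — all W, so L
(2,2): →(0,2)(W), (2,0)(W) — all W, so L
(2,3): →(0,3)(W), (2,1)(W) — all W, so L
(3,2): →(1,2)(W), (0,2)(W), (3,0)(W) — all W, so L
(3,3): →(1,3)(W), (0,3)(W), (3,1)(W) — all W, so L
(4,4): →(2,4)(W), (1,4)(W), (0,4)(W), (4,2)(W), (4,0)(W) — all W, so L
(4,5): →(2,5)(W), (1,5)(W), (0,5)(W), (4,3)(W), (4,1)(W) — all W, so L
Every other cell has at least one move into one of the L cells above, so it is W.
From (4,7) Rosa can move to (1,7), reaching an L position.

Rosa wins.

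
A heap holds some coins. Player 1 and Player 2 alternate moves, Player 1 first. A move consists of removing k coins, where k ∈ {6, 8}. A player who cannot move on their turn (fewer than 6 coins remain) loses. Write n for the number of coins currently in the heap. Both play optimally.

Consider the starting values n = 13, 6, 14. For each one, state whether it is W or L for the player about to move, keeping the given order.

13: W, 6: W, 14: L

Classify positions by backward induction: terminal positions (no move available) are L. From any other position, the mover wins iff some move reaches an L.
n=0: no move → L
n=1: no move → L
n=2: no move → L
n=3: no move → L
n=4: no move → L
n=5: no move → L
n=6: can move to 0, which is L ⇒ W
n=7: can move to 1, which is L ⇒ W
n=8: can move to 2, which is L ⇒ W
n=9: can move to 3, which is L ⇒ W
n=10: can move to 4, which is L ⇒ W
n=11: can move to 5, which is L ⇒ W
n=12: can move to 4, which is L ⇒ W
n=13: can move to 5, which is L ⇒ W
n=14: moves to 8(W), 6(W); every one is W ⇒ L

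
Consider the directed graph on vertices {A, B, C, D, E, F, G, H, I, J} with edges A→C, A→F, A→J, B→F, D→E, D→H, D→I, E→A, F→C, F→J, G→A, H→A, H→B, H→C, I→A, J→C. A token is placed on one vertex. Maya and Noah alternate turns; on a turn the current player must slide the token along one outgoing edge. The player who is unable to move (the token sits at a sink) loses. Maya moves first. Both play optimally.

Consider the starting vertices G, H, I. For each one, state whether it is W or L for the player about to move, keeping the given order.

Build the W/L table. Terminal = L. A non-terminal position is W if it has a move to some L; otherwise it is L.
Every edge goes from a vertex to one that appears earlier in the order C, J, F, A, E, B, H, I, G, D, so processing vertices in that order labels each vertex after all of its successors.
C: no outgoing edge → L
J: reaches L-position C → W
F: reaches L-position C → W
A: reaches L-position C → W
E: only reaches A(W), which is W → L
B: only reaches F(W), which is W → L
H: reaches L-position B → W
I: only reaches A(W), which is W → L
G: only reaches A(W), which is W → L
D: reaches L-position I → W

G: L, H: W, I: L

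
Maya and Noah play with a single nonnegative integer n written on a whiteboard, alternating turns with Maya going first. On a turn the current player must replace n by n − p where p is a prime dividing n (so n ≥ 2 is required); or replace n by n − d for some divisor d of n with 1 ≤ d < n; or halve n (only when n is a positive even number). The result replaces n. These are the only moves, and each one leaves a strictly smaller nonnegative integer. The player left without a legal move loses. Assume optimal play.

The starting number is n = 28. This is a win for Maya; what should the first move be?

Classify positions by backward induction: terminal positions (no move available) are L. From any other position, the mover wins iff some move reaches an L.
n=0: no move → L
n=1: no move → L
n=2: W (go to 0, an L position)
n=3: W (go to 0, an L position)
n=4: L (options 2(W), 3(W) are all W)
n=5: W (go to 0, an L position)
n=6: W (go to 4, an L position)
n=7: W (go to 0, an L position)
n=8: W (go to 4, an L position)
n=9: L (options 6(W), 8(W) are all W)
n=10: W (go to 9, an L position)
n=11: W (go to 0, an L position)
n=12: W (go to 9, an L position)
n=13: W (go to 0, an L position)
n=14: L (options 7(W), 12(W), 13(W) are all W)
n=15: W (go to 14, an L position)
n=16: W (go to 14, an L position)
n=17: W (go to 0, an L position)
n=18: W (go to 9, an L position)
n=19: W (go to 0, an L position)
n=20: L (options 10(W), 15(W), 16(W), 18(W), 19(W) are all W)
n=21: W (go to 14, an L position)
n=22: W (go to 20, an L position)
n=23: W (go to 0, an L position)
n=24: W (go to 20, an L position)
n=25: W (go to 20, an L position)
n=26: L (options 13(W), 24(W), 25(W) are all W)
n=27: W (go to 26, an L position)
n=28: W (go to 14, an L position)
From 28, the L positions reachable in one move are: 14, 26. Any move reaching one of these is winning.

Move to 14.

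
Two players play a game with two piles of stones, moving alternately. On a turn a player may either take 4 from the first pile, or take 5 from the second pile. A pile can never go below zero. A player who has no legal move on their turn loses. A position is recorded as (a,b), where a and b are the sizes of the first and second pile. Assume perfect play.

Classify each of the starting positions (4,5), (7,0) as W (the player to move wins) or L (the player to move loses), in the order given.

Classify positions by backward induction: terminal positions (no move available) are L. From any other position, the mover wins iff some move reaches an L.
No move ever increases a pile, so every position that can arise here has a ≤ 7 and b ≤ 5; it is enough to label the cells with 0 ≤ a ≤ 7 and 0 ≤ b ≤ 5.
Every move lowers a or b (never raises either), so fill the grid row by row in increasing a, and left to right within a row: each cell's successors are then already labelled.
      b=0  b=1  b=2  b=3  b=4  b=5
a=0:    L    L    L    L    L    W
a=1:    L    L    L    L    L    W
a=2:    L    L    L    L    L    W
a=3:    L    L    L    L    L    W
a=4:    W    W    W    W    W    L
a=5:    W    W    W    W    W    L
a=6:    W    W    W    W    W    L
a=7:    W    W    W    W    W    L
Cells with no legal move (terminal, hence L): (0,0), (0,1), (0,2), (0,3), (0,4), (1,0), (1,1), (1,2), (1,3), (1,4), (2,0), (2,1), (2,2), (2,3), (2,4), (3,0), (3,1), (3,2), (3,3), (3,4).
The remaining L cells, each justified by listing all of its moves:
(4,5): →(0,5)(W), (4,0)(W) — all W, so L
(5,5): →(1,5)(W), (5,0)(W) — all W, so L
(6,5): →(2,5)(W), (6,0)(W) — all W, so L
(7,5): →(3,5)(W), (7,0)(W) — all W, so L
Every other cell has at least one move into one of the L cells above, so it is W.
(4,5): one of the L cells justified above, so L
(7,0): the move to (3,0) reaches an L cell, so W

(4,5): L, (7,0): W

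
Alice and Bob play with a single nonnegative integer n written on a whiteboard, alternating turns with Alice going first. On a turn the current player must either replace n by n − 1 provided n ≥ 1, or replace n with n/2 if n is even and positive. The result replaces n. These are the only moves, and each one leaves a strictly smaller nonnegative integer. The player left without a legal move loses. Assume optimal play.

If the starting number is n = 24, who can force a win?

Compute win/loss labels from the base case upward. A position with no move is L. Any other position is W if it can reach an L in one move, else L.
n=0: no move → L
n=1: W (go to 0, an L position)
n=2: L (sole option 1(W) is W)
n=3: W (go to 2, an L position)
n=4: W (go to 2, an L position)
n=5: L (sole option 4(W) is W)
n=6: W (go to 5, an L position)
n=7: L (sole option 6(W) is W)
n=8: W (go to 7, an L position)
n=9: L (sole option 8(W) is W)
n=10: W (go to 5, an L position)
n=11: L (sole option 10(W) is W)
n=12: W (go to 11, an L position)
n=13: L (sole option 12(W) is W)
n=14: W (go to 7, an L position)
n=15: L (sole option 14(W) is W)
n=16: W (go to 15, an L position)
n=17: L (sole option 16(W) is W)
n=18: W (go to 9, an L position)
n=19: L (sole option 18(W) is W)
n=20: W (go to 19, an L position)
n=21: L (sole option 20(W) is W)
n=22: W (go to 11, an L position)
n=23: L (sole option 22(W) is W)
n=24: W (go to 23, an L position)
The starting position 24 is W: Alice should move to 23, handing over an L position.

Alice wins.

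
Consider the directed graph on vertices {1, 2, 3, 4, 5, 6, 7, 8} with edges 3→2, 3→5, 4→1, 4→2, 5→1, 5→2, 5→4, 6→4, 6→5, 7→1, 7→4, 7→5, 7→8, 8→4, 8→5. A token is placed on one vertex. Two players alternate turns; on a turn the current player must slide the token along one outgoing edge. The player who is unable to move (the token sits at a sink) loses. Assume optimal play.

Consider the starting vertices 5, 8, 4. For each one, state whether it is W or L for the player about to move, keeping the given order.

5: W, 8: L, 4: W

Compute win/loss labels from the base case upward. A position with no move is L. Any other position is W if it can reach an L in one move, else L.
Every edge goes from a vertex to one that appears earlier in the order 1, 2, 4, 5, 3, 8, 7, 6, so processing vertices in that order labels each vertex after all of its successors.
1: no outgoing edge → L
2: no outgoing edge → L
4: W (go to 2, an L position)
5: W (go to 2, an L position)
3: W (go to 2, an L position)
8: L (options 5(W), 4(W) are all W)
7: W (go to 8, an L position)
6: L (options 5(W), 4(W) are all W)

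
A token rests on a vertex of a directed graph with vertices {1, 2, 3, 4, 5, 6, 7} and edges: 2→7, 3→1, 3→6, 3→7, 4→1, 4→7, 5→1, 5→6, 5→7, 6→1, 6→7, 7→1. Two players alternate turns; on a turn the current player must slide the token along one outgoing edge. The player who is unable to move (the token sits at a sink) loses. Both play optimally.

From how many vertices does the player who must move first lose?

Build the W/L table. Terminal = L. A non-terminal position is W if it has a move to some L; otherwise it is L.
Every edge goes from a vertex to one that appears earlier in the order 1, 7, 6, 4, 2, 5, 3, so processing vertices in that order labels each vertex after all of its successors.
1: no outgoing edge → L
7: can move to 1, which is L ⇒ W
6: can move to 1, which is L ⇒ W
4: can move to 1, which is L ⇒ W
2: the only move is to 7(W), a W ⇒ L
5: can move to 1, which is L ⇒ W
3: can move to 1, which is L ⇒ W
The L vertices are 1, 2; that is 2 in all.

2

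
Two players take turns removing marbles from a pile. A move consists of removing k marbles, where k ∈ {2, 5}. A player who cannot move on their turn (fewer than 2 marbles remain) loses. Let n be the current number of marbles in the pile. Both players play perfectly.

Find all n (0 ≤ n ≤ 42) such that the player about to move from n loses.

0, 1, 4, 7, 8, 11, 14, 15, 18, 21, 22, 25, 28, 29, 32, 35, 36, 39, 42

Classify positions by backward induction: terminal positions (no move available) are L. From any other position, the mover wins iff some move reaches an L.
n=0: no move → L
n=1: no move → L
n=2: can move to 0, which is L ⇒ W
n=3: can move to 1, which is L ⇒ W
n=4: the only move is to 2(W), a W ⇒ L
n=5: can move to 0, which is L ⇒ W
n=6: can move to 4, which is L ⇒ W
n=7: moves to 5(W), 2(W); every one is W ⇒ L
n=8: moves to 6(W), 3(W); every one is W ⇒ L
n=9: can move to 7, which is L ⇒ W
n=10: can move to 8, which is L ⇒ W
n=11: moves to 9(W), 6(W); every one is W ⇒ L
n=12: can move to 7, which is L ⇒ W
n=13: can move to 11, which is L ⇒ W
n=14: moves to 12(W), 9(W); every one is W ⇒ L
n=15: moves to 13(W), 10(W); every one is W ⇒ L
n=16: can move to 14, which is L ⇒ W
n=17: can move to 15, which is L ⇒ W
n=18: moves to 16(W), 13(W); every one is W ⇒ L
n=19: can move to 14, which is L ⇒ W
n=20: can move to 18, which is L ⇒ W
n=21: moves to 19(W), 16(W); every one is W ⇒ L
n=22: moves to 20(W), 17(W); every one is W ⇒ L
n=23: can move to 21, which is L ⇒ W
n=24: can move to 22, which is L ⇒ W
n=25: moves to 23(W), 20(W); every one is W ⇒ L
n=26: can move to 21, which is L ⇒ W
n=27: can move to 25, which is L ⇒ W
n=28: moves to 26(W), 23(W); every one is W ⇒ L
n=29: moves to 27(W), 24(W); every one is W ⇒ L
n=30: can move to 28, which is L ⇒ W
n=31: can move to 29, which is L ⇒ W
n=32: moves to 30(W), 27(W); every one is W ⇒ L
n=33: can move to 28, which is L ⇒ W
n=34: can move to 32, which is L ⇒ W
n=35: moves to 33(W), 30(W); every one is W ⇒ L
n=36: moves to 34(W), 31(W); every one is W ⇒ L
n=37: can move to 35, which is L ⇒ W
n=38: can move to 36, which is L ⇒ W
n=39: moves to 37(W), 34(W); every one is W ⇒ L
n=40: can move to 35, which is L ⇒ W
n=41: can move to 39, which is L ⇒ W
n=42: moves to 40(W), 37(W); every one is W ⇒ L
Reading off the rows marked L gives the requested list; there are 19 such values of n.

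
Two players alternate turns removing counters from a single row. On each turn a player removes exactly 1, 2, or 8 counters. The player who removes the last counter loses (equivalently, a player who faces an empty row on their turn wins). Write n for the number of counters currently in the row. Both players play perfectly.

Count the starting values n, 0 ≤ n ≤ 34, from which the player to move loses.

12

Positions with no move are W. A position that does have a move is losing for the player to move precisely when every available move leads to a winning position for the opponent. Fill in the labels:
n=0: no move; the opponent has just taken the last counter and therefore loses → W
n=1: the only move is to 0(W), a W ⇒ L
n=2: can move to 1, which is L ⇒ W
n=3: can move to 1, which is L ⇒ W
n=4: moves to 3(W), 2(W); every one is W ⇒ L
n=5: can move to 4, which is L ⇒ W
n=6: can move to 4, which is L ⇒ W
n=7: moves to 6(W), 5(W); every one is W ⇒ L
n=8: can move to 7, which is L ⇒ W
n=9: can move to 7, which is L ⇒ W
n=10: moves to 9(W), 8(W), 2(W); every one is W ⇒ L
n=11: can move to 10, which is L ⇒ W
n=12: can move to 10, which is L ⇒ W
n=13: moves to 12(W), 11(W), 5(W); every one is W ⇒ L
n=14: can move to 13, which is L ⇒ W
n=15: can move to 13, which is L ⇒ W
n=16: moves to 15(W), 14(W), 8(W); every one is W ⇒ L
n=17: can move to 16, which is L ⇒ W
n=18: can move to 16, which is L ⇒ W
n=19: moves to 18(W), 17(W), 11(W); every one is W ⇒ L
n=20: can move to 19, which is L ⇒ W
n=21: can move to 19, which is L ⇒ W
n=22: moves to 21(W), 20(W), 14(W); every one is W ⇒ L
n=23: can move to 22, which is L ⇒ W
n=24: can move to 22, which is L ⇒ W
n=25: moves to 24(W), 23(W), 17(W); every one is W ⇒ L
n=26: can move to 25, which is L ⇒ W
n=27: can move to 25, which is L ⇒ W
n=28: moves to 27(W), 26(W), 20(W); every one is W ⇒ L
n=29: can move to 28, which is L ⇒ W
n=30: can move to 28, which is L ⇒ W
n=31: moves to 30(W), 29(W), 23(W); every one is W ⇒ L
n=32: can move to 31, which is L ⇒ W
n=33: can move to 31, which is L ⇒ W
n=34: moves to 33(W), 32(W), 26(W); every one is W ⇒ L
L entries with 0 ≤ n ≤ 34: n = 1, 4, 7, 10, 13, 16, 19, 22, 25, 28, 31, 34; that makes 12.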